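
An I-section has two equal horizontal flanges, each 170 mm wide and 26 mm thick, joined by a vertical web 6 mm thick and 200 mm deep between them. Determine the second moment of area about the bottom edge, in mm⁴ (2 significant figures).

Decompose the section into non-overlapping parts with the origin at the bottom-left of its bounding rectangle.
Bottom flange: 170 × 26, A = 4 420 mm², y = 13 mm, Ī = 248 993 mm⁴.
Web: 6 × 200, A = 1 200 mm², y = 126 mm, Ī = 4 000 000 mm⁴.
Top flange: 170 × 26, A = 4 420 mm², y = 239 mm, Ī = 248 993 mm⁴.
Transfer each piece to a horizontal axis along the bottom face using Ī + A·d² with d = y − 0:
  bottom flange: d = 13 mm → contributes +995 973 mm⁴
  web: d = 126 mm → contributes +23 051 200 mm⁴
  top flange: d = 239 mm → contributes +252 723 813 mm⁴
Total I = 276 770 987 mm⁴.

I_base ≈ 2.8 × 10⁸ mm⁴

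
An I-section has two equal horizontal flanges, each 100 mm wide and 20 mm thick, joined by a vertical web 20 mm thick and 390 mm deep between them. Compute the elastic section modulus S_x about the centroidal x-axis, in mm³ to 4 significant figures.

Break the section into simple shapes (no overlaps), measuring from the bottom-left corner of the bounding box.
Bottom flange: 100 × 20, A = 2 000 mm², y = 10 mm, Ī = 66666.7 mm⁴.
Web: 20 × 390, A = 7 800 mm², y = 215 mm, Ī = 98 865 000 mm⁴.
Top flange: 100 × 20, A = 2 000 mm², y = 420 mm, Ī = 66666.7 mm⁴.
By symmetry the centroid is at mid-height, ȳ = 215 mm.
Transfer each piece to the centroidal x-axis using Ī + A·d² with d = y − 215:
  bottom flange: d = -205 mm → contributes +84 116 667 mm⁴
  web: d = 0 mm → contributes +98 865 000 mm⁴
  top flange: d = 205 mm → contributes +84 116 667 mm⁴
Total I = 267 098 333 mm⁴.
Extreme fibre distance c = 215 mm; S = I/c = 1 242 318 mm³.

S_x ≈ 1.242 × 10⁶ mm³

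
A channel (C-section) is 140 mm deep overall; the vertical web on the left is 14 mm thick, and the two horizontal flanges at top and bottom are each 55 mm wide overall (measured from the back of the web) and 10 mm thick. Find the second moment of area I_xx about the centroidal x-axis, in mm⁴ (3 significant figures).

I_xx ≈ 6.67 × 10⁶ mm⁴

Decompose the section into non-overlapping parts with the origin at the bottom-left of its bounding rectangle.
Web: 14 × 140, A = 1 960 mm², y = 70 mm, Ī = 3 201 333 mm⁴.
Top flange (beyond web): 41 × 10, A = 410 mm², y = 135 mm, Ī = 3416.7 mm⁴.
Bottom flange (beyond web): 41 × 10, A = 410 mm², y = 5 mm, Ī = 3416.7 mm⁴.
By symmetry the centroid is at mid-height, ȳ = 70 mm.
Transfer each piece to the centroidal x-axis using Ī + A·d² with d = y − 70:
  web: d = 0 mm → contributes +3 201 333 mm⁴
  top flange (beyond web): d = 65 mm → contributes +1 735 667 mm⁴
  bottom flange (beyond web): d = -65 mm → contributes +1 735 667 mm⁴
Total I = 6 672 667 mm⁴.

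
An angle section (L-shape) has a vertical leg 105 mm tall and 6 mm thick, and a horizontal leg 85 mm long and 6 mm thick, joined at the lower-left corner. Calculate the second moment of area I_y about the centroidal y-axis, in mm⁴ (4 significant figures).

Treat the section as a set of non-overlapping primitives; coordinates are from the bounding-box lower-left.
Vertical leg: 6 × 105, A = 630 mm², x = 3 mm, Ī = 1 890 mm⁴.
Horizontal leg (remainder): 79 × 6, A = 474 mm², x = 45.5 mm, Ī = 246 520 mm⁴.
Centroid: x̄ = ΣA·x / ΣA = 21.2473 mm.
Transfer each piece to the centroidal y-axis using Ī + A·d² with d = x − 21.2473:
  vertical leg: d = -18.2473 mm → contributes +211 657 mm⁴
  horizontal leg (remainder): d = 24.2527 mm → contributes +525 324 mm⁴
Total I = 736 980 mm⁴.

I_y ≈ 7.370 × 10⁵ mm⁴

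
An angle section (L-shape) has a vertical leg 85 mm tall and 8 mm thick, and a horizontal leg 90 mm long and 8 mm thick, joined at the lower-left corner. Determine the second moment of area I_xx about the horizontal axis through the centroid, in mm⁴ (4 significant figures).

I_xx ≈ 9.078 × 10⁵ mm⁴

Treat the section as a set of non-overlapping primitives; coordinates are from the bounding-box lower-left.
Vertical leg: 8 × 85, A = 680 mm², y = 42.5 mm, Ī = 409 417 mm⁴.
Horizontal leg (remainder): 82 × 8, A = 656 mm², y = 4 mm, Ī = 3498.67 mm⁴.
Centroid: ȳ = ΣA·y / ΣA = 23.5958 mm.
Transfer each piece to the horizontal axis through the centroid using Ī + A·d² with d = y − 23.5958:
  vertical leg: d = 18.9042 mm → contributes +652 427 mm⁴
  horizontal leg (remainder): d = -19.5958 mm → contributes +255 400 mm⁴
Total I = 907 827 mm⁴.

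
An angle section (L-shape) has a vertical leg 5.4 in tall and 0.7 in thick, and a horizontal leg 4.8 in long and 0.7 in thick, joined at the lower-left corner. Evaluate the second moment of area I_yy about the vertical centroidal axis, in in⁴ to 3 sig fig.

I_yy ≈ 13.6 in⁴

Split into non-overlapping primitives; take the origin at the lower-left of the bounding box.
Vertical leg: 0.7 × 5.4, A = 3.78 in², x = 0.35 in, Ī = 0.15435 in⁴.
Horizontal leg (remainder): 4.1 × 0.7, A = 2.87 in², x = 2.75 in, Ī = 4.0204 in⁴.
Centroid: x̄ = ΣA·x / ΣA = 1.3858 in.
Transfer each piece to the vertical centroidal axis using Ī + A·d² with d = x − 1.3858:
  vertical leg: d = -1.0358 in → contributes +4.2098 in⁴
  horizontal leg (remainder): d = 1.3642 in → contributes +9.3617 in⁴
Total I = 13.571 in⁴.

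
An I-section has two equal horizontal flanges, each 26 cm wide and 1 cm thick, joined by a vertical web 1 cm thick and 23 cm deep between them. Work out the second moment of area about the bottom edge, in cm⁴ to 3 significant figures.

I_base ≈ 2.02 × 10⁴ cm⁴

Treat the section as a set of non-overlapping primitives; coordinates are from the bounding-box lower-left.
Bottom flange: 26 × 1, A = 26 cm², y = 0.5 cm, Ī = 2.1667 cm⁴.
Web: 1 × 23, A = 23 cm², y = 12.5 cm, Ī = 1013.9 cm⁴.
Top flange: 26 × 1, A = 26 cm², y = 24.5 cm, Ī = 2.1667 cm⁴.
Transfer each piece to the bottom edge using Ī + A·d² with d = y − 0:
  bottom flange: d = 0.5 cm → contributes +8.6667 cm⁴
  web: d = 12.5 cm → contributes +4607.7 cm⁴
  top flange: d = 24.5 cm → contributes +15 609 cm⁴
Total I = 20 225 cm⁴.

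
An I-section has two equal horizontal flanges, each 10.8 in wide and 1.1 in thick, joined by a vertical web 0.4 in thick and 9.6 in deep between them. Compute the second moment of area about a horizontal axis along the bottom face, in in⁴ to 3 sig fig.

Break the section into simple shapes (no overlaps), measuring from the bottom-left corner of the bounding box.
Bottom flange: 10.8 × 1.1, A = 11.88 in², y = 0.55 in, Ī = 1.1979 in⁴.
Web: 0.4 × 9.6, A = 3.84 in², y = 5.9 in, Ī = 29.491 in⁴.
Top flange: 10.8 × 1.1, A = 11.88 in², y = 11.25 in, Ī = 1.1979 in⁴.
Transfer each piece to the bottom edge using Ī + A·d² with d = y − 0:
  bottom flange: d = 0.55 in → contributes +4.7916 in⁴
  web: d = 5.9 in → contributes +163.16 in⁴
  top flange: d = 11.25 in → contributes +1504.8 in⁴
Total I = 1672.7 in⁴.

I_base ≈ 1670 in⁴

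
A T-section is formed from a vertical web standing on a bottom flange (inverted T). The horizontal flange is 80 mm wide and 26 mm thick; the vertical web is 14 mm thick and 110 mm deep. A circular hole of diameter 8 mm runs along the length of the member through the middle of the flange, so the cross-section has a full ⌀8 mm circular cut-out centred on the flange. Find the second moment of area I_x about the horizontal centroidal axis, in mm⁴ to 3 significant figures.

Decompose the section into non-overlapping parts with the origin at the bottom-left of its bounding rectangle.
Flange: 80 × 26, A = 2 080 mm², y = 13 mm, Ī = 117 173 mm⁴.
Web: 14 × 110, A = 1 540 mm², y = 81 mm, Ī = 1 552 833 mm⁴.
Hole (subtracted): ⌀8, A = 50.265 mm², y = 13 mm, Ī = 201.06 mm⁴.
Centroid: ȳ = ΣA·y / ΣA = 42.336 mm.
Transfer each piece to the horizontal centroidal axis using Ī + A·d² with d = y − 42.336:
  flange: d = -29.336 mm → contributes +1 907 164 mm⁴
  web: d = 38.664 mm → contributes +3 855 045 mm⁴
  hole: d = -29.336 mm → contributes −43 458 mm⁴
Total I = 5 718 750 mm⁴.

I_x ≈ 5.72 × 10⁶ mm⁴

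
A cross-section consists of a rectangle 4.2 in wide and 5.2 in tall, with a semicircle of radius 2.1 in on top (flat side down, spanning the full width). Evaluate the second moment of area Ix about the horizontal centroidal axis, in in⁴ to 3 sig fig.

Split into non-overlapping primitives; take the origin at the lower-left of the bounding box.
Rectangular body: 4.2 × 5.2, A = 21.84 in², y = 2.6 in, Ī = 49.213 in⁴.
Semicircular cap: semicircle r = 2.1, A = 6.9272 in², y = 6.0913 in, Ī = 2.1346 in⁴.
Centroid: ȳ = ΣA·y / ΣA = 3.4407 in.
Transfer each piece to the horizontal centroidal axis using Ī + A·d² with d = y − 3.4407:
  rectangular body: d = -0.84071 in → contributes +64.649 in⁴
  semicircular cap: d = 2.6506 in → contributes +50.802 in⁴
Total I = 115.45 in⁴.

Ix ≈ 115 in⁴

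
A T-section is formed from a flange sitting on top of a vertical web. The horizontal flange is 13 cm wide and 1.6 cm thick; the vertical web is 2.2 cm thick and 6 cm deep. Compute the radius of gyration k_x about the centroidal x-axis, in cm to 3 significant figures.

Decompose the section into non-overlapping parts with the origin at the bottom-left of its bounding rectangle.
Flange: 13 × 1.6, A = 20.8 cm², y = 6.8 cm, Ī = 4.4373 cm⁴.
Web: 2.2 × 6, A = 13.2 cm², y = 3 cm, Ī = 39.6 cm⁴.
Centroid: ȳ = ΣA·y / ΣA = 5.3247 cm.
Transfer each piece to the centroidal x-axis using Ī + A·d² with d = y − 5.3247:
  flange: d = 1.4753 cm → contributes +49.708 cm⁴
  web: d = -2.3247 cm → contributes +110.94 cm⁴
Total I = 160.64 cm⁴.
Radius of gyration: k = √(I/A) = √(160.64 / 34) = 2.1737 cm.

k_x ≈ 2.17 cm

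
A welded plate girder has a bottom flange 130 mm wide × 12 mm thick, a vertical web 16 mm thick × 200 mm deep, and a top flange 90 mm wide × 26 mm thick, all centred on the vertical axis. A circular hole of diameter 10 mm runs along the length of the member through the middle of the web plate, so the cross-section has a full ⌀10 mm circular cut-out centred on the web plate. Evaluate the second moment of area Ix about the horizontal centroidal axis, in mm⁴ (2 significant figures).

Ix ≈ 5.7 × 10⁷ mm⁴

Treat the section as a set of non-overlapping primitives; coordinates are from the bounding-box lower-left.
Bottom plate: 130 × 12, A = 1 560 mm², y = 6 mm, Ī = 18 720 mm⁴.
Web plate: 16 × 200, A = 3 200 mm², y = 112 mm, Ī = 10 666 667 mm⁴.
Top plate: 90 × 26, A = 2 340 mm², y = 225 mm, Ī = 131 820 mm⁴.
Hole (subtracted): ⌀10, A = 78.54 mm², y = 112 mm, Ī = 490.9 mm⁴.
Centroid: ȳ = ΣA·y / ΣA = 126.1 mm.
Transfer each piece to the horizontal centroidal axis using Ī + A·d² with d = y − 126.1:
  bottom plate: d = -120.1 mm → contributes +22 523 240 mm⁴
  web plate: d = -14.11 mm → contributes +11 303 597 mm⁴
  top plate: d = 98.89 mm → contributes +23 016 067 mm⁴
  hole: d = -14.11 mm → contributes −16 123 mm⁴
Total I = 56 826 780 mm⁴.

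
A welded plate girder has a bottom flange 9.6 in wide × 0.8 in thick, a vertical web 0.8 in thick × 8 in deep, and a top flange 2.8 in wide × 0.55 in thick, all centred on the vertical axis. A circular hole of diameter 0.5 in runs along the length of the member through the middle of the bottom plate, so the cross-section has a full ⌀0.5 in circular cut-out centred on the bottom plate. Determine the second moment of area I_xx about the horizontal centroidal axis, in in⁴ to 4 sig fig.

I_xx ≈ 162.6 in⁴

Break the section into simple shapes (no overlaps), measuring from the bottom-left corner of the bounding box.
Bottom plate: 9.6 × 0.8, A = 7.68 in², y = 0.4 in, Ī = 0.4096 in⁴.
Web plate: 0.8 × 8, A = 6.4 in², y = 4.8 in, Ī = 34.1333 in⁴.
Top plate: 2.8 × 0.55, A = 1.54 in², y = 9.075 in, Ī = 0.0388208 in⁴.
Hole (subtracted): ⌀0.5, A = 0.19635 in², y = 0.4 in, Ī = 0.00306796 in⁴.
Centroid: ȳ = ΣA·y / ΣA = 3.09194 in.
Transfer each piece to the horizontal centroidal axis using Ī + A·d² with d = y − 3.09194:
  bottom plate: d = -2.69194 in → contributes +56.0629 in⁴
  web plate: d = 1.70806 in → contributes +52.8052 in⁴
  top plate: d = 5.98306 in → contributes +55.1663 in⁴
  hole: d = -2.69194 in → contributes −1.42592 in⁴
Total I = 162.608 in⁴.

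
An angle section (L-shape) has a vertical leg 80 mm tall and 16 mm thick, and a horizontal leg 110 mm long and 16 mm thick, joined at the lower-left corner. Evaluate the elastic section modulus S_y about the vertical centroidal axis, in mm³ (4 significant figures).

S_y ≈ 4.463 × 10⁴ mm³

Treat the section as a set of non-overlapping primitives; coordinates are from the bounding-box lower-left.
Vertical leg: 16 × 80, A = 1 280 mm², x = 8 mm, Ī = 27306.7 mm⁴.
Horizontal leg (remainder): 94 × 16, A = 1 504 mm², x = 63 mm, Ī = 1 107 445 mm⁴.
Centroid: x̄ = ΣA·x / ΣA = 37.7126 mm.
Transfer each piece to the vertical centroidal axis using Ī + A·d² with d = x − 37.7126:
  vertical leg: d = -29.7126 mm → contributes +1 157 343 mm⁴
  horizontal leg (remainder): d = 25.2874 mm → contributes +2 069 179 mm⁴
Total I = 3 226 522 mm⁴.
Extreme fibre distance c = 72.2874 mm; S = I/c = 44634.7 mm³.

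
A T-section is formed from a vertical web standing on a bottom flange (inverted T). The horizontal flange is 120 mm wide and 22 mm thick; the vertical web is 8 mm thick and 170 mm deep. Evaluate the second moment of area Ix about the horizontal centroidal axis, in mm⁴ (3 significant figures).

Ix ≈ 1.17 × 10⁷ mm⁴

Decompose the section into non-overlapping parts with the origin at the bottom-left of its bounding rectangle.
Flange: 120 × 22, A = 2 640 mm², y = 11 mm, Ī = 106 480 mm⁴.
Web: 8 × 170, A = 1 360 mm², y = 107 mm, Ī = 3 275 333 mm⁴.
Centroid: ȳ = ΣA·y / ΣA = 43.64 mm.
Transfer each piece to the horizontal centroidal axis using Ī + A·d² with d = y − 43.64:
  flange: d = -32.64 mm → contributes +2 919 056 mm⁴
  web: d = 63.36 mm → contributes +8 735 039 mm⁴
Total I = 11 654 095 mm⁴.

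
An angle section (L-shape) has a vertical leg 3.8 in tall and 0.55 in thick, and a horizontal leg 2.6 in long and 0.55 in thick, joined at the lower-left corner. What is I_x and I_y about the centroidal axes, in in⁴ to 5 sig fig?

I_x ≈ 4.4774 in⁴, I_y ≈ 1.6853 in⁴

Treat the section as a set of non-overlapping primitives; coordinates are from the bounding-box lower-left.
Vertical leg: 0.55 × 3.8, A = 2.09 in², y = 1.9 in, Ī = 2.514967 in⁴.
Horizontal leg (remainder): 2.05 × 0.55, A = 1.1275 in², y = 0.275 in, Ī = 0.0284224 in⁴.
Centroid: ȳ = ΣA·y / ΣA = 1.330556 in.
Transfer each piece to the centroidal x-axis using Ī + A·d² with d = y − 1.330556:
  vertical leg: d = 0.5694444 in → contributes +3.192685 in⁴
  horizontal leg (remainder): d = -1.055556 in → contributes +1.28468 in⁴
Total I = 4.477365 in⁴.
For the y-axis: x̄ = 0.7305556 in.
Repeating about the centroidal y-axis gives I_y = 1.68529 in⁴.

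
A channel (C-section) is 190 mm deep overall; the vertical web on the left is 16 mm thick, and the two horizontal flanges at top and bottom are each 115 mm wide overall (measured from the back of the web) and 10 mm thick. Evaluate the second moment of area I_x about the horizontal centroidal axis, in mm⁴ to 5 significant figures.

Treat the section as a set of non-overlapping primitives; coordinates are from the bounding-box lower-left.
Web: 16 × 190, A = 3 040 mm², y = 95 mm, Ī = 9 145 333 mm⁴.
Top flange (beyond web): 99 × 10, A = 990 mm², y = 185 mm, Ī = 8 250 mm⁴.
Bottom flange (beyond web): 99 × 10, A = 990 mm², y = 5 mm, Ī = 8 250 mm⁴.
By symmetry the centroid is at mid-height, ȳ = 95 mm.
Transfer each piece to the horizontal centroidal axis using Ī + A·d² with d = y − 95:
  web: d = 0 mm → contributes +9 145 333 mm⁴
  top flange (beyond web): d = 90 mm → contributes +8 027 250 mm⁴
  bottom flange (beyond web): d = -90 mm → contributes +8 027 250 mm⁴
Total I = 25 199 833 mm⁴.

I_x ≈ 2.5200 × 10⁷ mm⁴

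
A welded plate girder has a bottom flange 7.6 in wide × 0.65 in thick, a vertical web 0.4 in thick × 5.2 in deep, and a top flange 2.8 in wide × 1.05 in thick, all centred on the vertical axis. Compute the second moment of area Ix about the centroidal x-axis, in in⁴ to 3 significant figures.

Treat the section as a set of non-overlapping primitives; coordinates are from the bounding-box lower-left.
Bottom plate: 7.6 × 0.65, A = 4.94 in², y = 0.325 in, Ī = 0.17393 in⁴.
Web plate: 0.4 × 5.2, A = 2.08 in², y = 3.25 in, Ī = 4.6869 in⁴.
Top plate: 2.8 × 1.05, A = 2.94 in², y = 6.375 in, Ī = 0.27011 in⁴.
Centroid: ȳ = ΣA·y / ΣA = 2.7217 in.
Transfer each piece to the centroidal x-axis using Ī + A·d² with d = y − 2.7217:
  bottom plate: d = -2.3967 in → contributes +28.55 in⁴
  web plate: d = 0.52831 in → contributes +5.2675 in⁴
  top plate: d = 3.6533 in → contributes +39.509 in⁴
Total I = 73.327 in⁴.

Ix ≈ 73.3 in⁴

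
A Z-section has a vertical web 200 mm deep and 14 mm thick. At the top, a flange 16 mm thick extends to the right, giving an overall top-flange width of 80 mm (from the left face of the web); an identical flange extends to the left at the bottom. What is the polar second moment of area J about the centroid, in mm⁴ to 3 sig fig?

Split into non-overlapping primitives; take the origin at the lower-left of the bounding box.
Web: 14 × 200, A = 2 800 mm², y = 100 mm, Ī = 9 333 333 mm⁴.
Top flange (beyond web): 66 × 16, A = 1 056 mm², y = 192 mm, Ī = 22 528 mm⁴.
Bottom flange (beyond web): 66 × 16, A = 1 056 mm², y = 8 mm, Ī = 22 528 mm⁴.
Centroid: ȳ = ΣA·y / ΣA = 100 mm.
Transfer each piece to the centroidal x-axis using Ī + A·d² with d = y − 100:
  web: d = 0 mm → contributes +9 333 333 mm⁴
  top flange (beyond web): d = 92 mm → contributes +8 960 512 mm⁴
  bottom flange (beyond web): d = -92 mm → contributes +8 960 512 mm⁴
Total I = 27 254 357 mm⁴.
For the y-axis: x̄ = 73 mm.
Repeating about the centroidal y-axis gives I_y = 4 191 589 mm⁴.
Polar second moment: J = I_x + I_y = 31 445 947 mm⁴.

J ≈ 3.14 × 10⁷ mm⁴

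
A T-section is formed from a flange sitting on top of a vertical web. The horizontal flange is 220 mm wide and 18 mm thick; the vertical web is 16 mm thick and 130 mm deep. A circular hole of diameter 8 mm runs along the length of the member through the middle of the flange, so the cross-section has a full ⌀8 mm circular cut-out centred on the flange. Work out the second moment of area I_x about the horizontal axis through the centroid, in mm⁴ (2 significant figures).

Break the section into simple shapes (no overlaps), measuring from the bottom-left corner of the bounding box.
Flange: 220 × 18, A = 3 960 mm², y = 139 mm, Ī = 106 920 mm⁴.
Web: 16 × 130, A = 2 080 mm², y = 65 mm, Ī = 2 929 333 mm⁴.
Hole (subtracted): ⌀8, A = 50.27 mm², y = 139 mm, Ī = 201.1 mm⁴.
Centroid: ȳ = ΣA·y / ΣA = 113.3 mm.
Transfer each piece to the horizontal axis through the centroid using Ī + A·d² with d = y − 113.3:
  flange: d = 25.7 mm → contributes +2 721 911 mm⁴
  web: d = -48.3 mm → contributes +7 782 287 mm⁴
  hole: d = 25.7 mm → contributes −33 394 mm⁴
Total I = 10 470 804 mm⁴.

I_x ≈ 1.0 × 10⁷ mm⁴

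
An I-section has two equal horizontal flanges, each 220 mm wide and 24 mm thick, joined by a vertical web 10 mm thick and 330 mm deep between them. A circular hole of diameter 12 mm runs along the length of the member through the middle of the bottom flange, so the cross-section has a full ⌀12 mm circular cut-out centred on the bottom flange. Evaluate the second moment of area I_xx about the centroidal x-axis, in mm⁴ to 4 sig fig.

Split into non-overlapping primitives; take the origin at the lower-left of the bounding box.
Bottom flange: 220 × 24, A = 5 280 mm², y = 12 mm, Ī = 253 440 mm⁴.
Web: 10 × 330, A = 3 300 mm², y = 189 mm, Ī = 29 947 500 mm⁴.
Top flange: 220 × 24, A = 5 280 mm², y = 366 mm, Ī = 253 440 mm⁴.
Hole (subtracted): ⌀12, A = 113.097 mm², y = 12 mm, Ī = 1017.88 mm⁴.
Centroid: ȳ = ΣA·y / ΣA = 190.456 mm.
Transfer each piece to the centroidal x-axis using Ī + A·d² with d = y − 190.456:
  bottom flange: d = -178.456 mm → contributes +168 403 567 mm⁴
  web: d = -1.4562 mm → contributes +29 954 498 mm⁴
  top flange: d = 175.544 mm → contributes +162 959 945 mm⁴
  hole: d = -178.456 mm → contributes −3 602 785 mm⁴
Total I = 357 715 225 mm⁴.

I_xx ≈ 3.577 × 10⁸ mm⁴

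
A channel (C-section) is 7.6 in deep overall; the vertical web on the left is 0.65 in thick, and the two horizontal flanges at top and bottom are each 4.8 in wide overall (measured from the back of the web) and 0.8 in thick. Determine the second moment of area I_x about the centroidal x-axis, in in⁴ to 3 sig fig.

Break the section into simple shapes (no overlaps), measuring from the bottom-left corner of the bounding box.
Web: 0.65 × 7.6, A = 4.94 in², y = 3.8 in, Ī = 23.778 in⁴.
Top flange (beyond web): 4.15 × 0.8, A = 3.32 in², y = 7.2 in, Ī = 0.17707 in⁴.
Bottom flange (beyond web): 4.15 × 0.8, A = 3.32 in², y = 0.4 in, Ī = 0.17707 in⁴.
By symmetry the centroid is at mid-height, ȳ = 3.8 in.
Transfer each piece to the centroidal x-axis using Ī + A·d² with d = y − 3.8:
  web: d = 0 in → contributes +23.778 in⁴
  top flange (beyond web): d = 3.4 in → contributes +38.556 in⁴
  bottom flange (beyond web): d = -3.4 in → contributes +38.556 in⁴
Total I = 100.89 in⁴.

I_x ≈ 101 in⁴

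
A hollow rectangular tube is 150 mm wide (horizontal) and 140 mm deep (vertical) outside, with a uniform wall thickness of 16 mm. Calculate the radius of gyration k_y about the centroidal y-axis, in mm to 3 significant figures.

k_y ≈ 54.6 mm

Treat the section as a set of non-overlapping primitives; coordinates are from the bounding-box lower-left.
Outer rectangle: 150 × 140, A = 21 000 mm², x = 75 mm, Ī = 39 375 000 mm⁴.
Inner void (subtracted): 118 × 108, A = 12 744 mm², x = 75 mm, Ī = 14 787 288 mm⁴.
By symmetry the centroid is at mid-width, x̄ = 75 mm.
All pieces are centred on the centroidal y-axis, so I = ΣĪ (holes subtracted) = 24 587 712 mm⁴.
Radius of gyration: k = √(I/A) = √(24 587 712 / 8 256) = 54.573 mm.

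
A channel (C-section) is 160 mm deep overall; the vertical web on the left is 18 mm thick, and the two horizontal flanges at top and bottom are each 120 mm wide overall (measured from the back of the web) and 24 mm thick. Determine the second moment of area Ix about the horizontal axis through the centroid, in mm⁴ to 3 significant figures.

Ix ≈ 2.90 × 10⁷ mm⁴

Break the section into simple shapes (no overlaps), measuring from the bottom-left corner of the bounding box.
Web: 18 × 160, A = 2 880 mm², y = 80 mm, Ī = 6 144 000 mm⁴.
Top flange (beyond web): 102 × 24, A = 2 448 mm², y = 148 mm, Ī = 117 504 mm⁴.
Bottom flange (beyond web): 102 × 24, A = 2 448 mm², y = 12 mm, Ī = 117 504 mm⁴.
By symmetry the centroid is at mid-height, ȳ = 80 mm.
Transfer each piece to the horizontal axis through the centroid using Ī + A·d² with d = y − 80:
  web: d = 0 mm → contributes +6 144 000 mm⁴
  top flange (beyond web): d = 68 mm → contributes +11 437 056 mm⁴
  bottom flange (beyond web): d = -68 mm → contributes +11 437 056 mm⁴
Total I = 29 018 112 mm⁴.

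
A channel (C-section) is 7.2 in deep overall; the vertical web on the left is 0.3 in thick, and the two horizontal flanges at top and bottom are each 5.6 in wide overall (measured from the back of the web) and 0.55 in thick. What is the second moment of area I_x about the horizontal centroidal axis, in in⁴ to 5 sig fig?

Split into non-overlapping primitives; take the origin at the lower-left of the bounding box.
Web: 0.3 × 7.2, A = 2.16 in², y = 3.6 in, Ī = 9.3312 in⁴.
Top flange (beyond web): 5.3 × 0.55, A = 2.915 in², y = 6.925 in, Ī = 0.07348229 in⁴.
Bottom flange (beyond web): 5.3 × 0.55, A = 2.915 in², y = 0.275 in, Ī = 0.07348229 in⁴.
By symmetry the centroid is at mid-height, ȳ = 3.6 in.
Transfer each piece to the horizontal centroidal axis using Ī + A·d² with d = y − 3.6:
  web: d = 0 in → contributes +9.3312 in⁴
  top flange (beyond web): d = 3.325 in → contributes +32.30063 in⁴
  bottom flange (beyond web): d = -3.325 in → contributes +32.30063 in⁴
Total I = 73.93246 in⁴.

I_x ≈ 73.932 in⁴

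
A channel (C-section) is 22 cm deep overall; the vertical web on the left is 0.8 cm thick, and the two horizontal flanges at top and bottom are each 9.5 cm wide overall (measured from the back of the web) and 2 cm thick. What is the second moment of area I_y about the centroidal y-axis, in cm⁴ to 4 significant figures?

I_y ≈ 484.2 cm⁴

Split into non-overlapping primitives; take the origin at the lower-left of the bounding box.
Web: 0.8 × 22, A = 17.6 cm², x = 0.4 cm, Ī = 0.938667 cm⁴.
Top flange (beyond web): 8.7 × 2, A = 17.4 cm², x = 5.15 cm, Ī = 109.751 cm⁴.
Bottom flange (beyond web): 8.7 × 2, A = 17.4 cm², x = 5.15 cm, Ī = 109.751 cm⁴.
Centroid: x̄ = ΣA·x / ΣA = 3.55458 cm.
Transfer each piece to the centroidal y-axis using Ī + A·d² with d = x − 3.55458:
  web: d = -3.15458 cm → contributes +176.083 cm⁴
  top flange (beyond web): d = 1.59542 cm → contributes +154.04 cm⁴
  bottom flange (beyond web): d = 1.59542 cm → contributes +154.04 cm⁴
Total I = 484.163 cm⁴.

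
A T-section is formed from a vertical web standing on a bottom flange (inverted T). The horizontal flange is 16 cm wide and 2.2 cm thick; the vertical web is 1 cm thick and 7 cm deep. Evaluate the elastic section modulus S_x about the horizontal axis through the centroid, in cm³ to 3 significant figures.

S_x ≈ 22.7 cm³

Decompose the section into non-overlapping parts with the origin at the bottom-left of its bounding rectangle.
Flange: 16 × 2.2, A = 35.2 cm², y = 1.1 cm, Ī = 14.197 cm⁴.
Web: 1 × 7, A = 7 cm², y = 5.7 cm, Ī = 28.583 cm⁴.
Centroid: ȳ = ΣA·y / ΣA = 1.863 cm.
Transfer each piece to the horizontal axis through the centroid using Ī + A·d² with d = y − 1.863:
  flange: d = -0.76303 cm → contributes +34.691 cm⁴
  web: d = 3.837 cm → contributes +131.64 cm⁴
Total I = 166.33 cm⁴.
Extreme fibre distance c = 7.337 cm; S = I/c = 22.67 cm³.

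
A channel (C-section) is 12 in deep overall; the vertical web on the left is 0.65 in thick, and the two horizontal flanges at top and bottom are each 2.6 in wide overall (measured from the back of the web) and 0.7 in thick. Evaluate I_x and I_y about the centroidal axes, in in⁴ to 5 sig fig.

I_x ≈ 180.86 in⁴, I_y ≈ 4.5572 in⁴

Treat the section as a set of non-overlapping primitives; coordinates are from the bounding-box lower-left.
Web: 0.65 × 12, A = 7.8 in², y = 6 in, Ī = 93.6 in⁴.
Top flange (beyond web): 1.95 × 0.7, A = 1.365 in², y = 11.65 in, Ī = 0.0557375 in⁴.
Bottom flange (beyond web): 1.95 × 0.7, A = 1.365 in², y = 0.35 in, Ī = 0.0557375 in⁴.
By symmetry the centroid is at mid-height, ȳ = 6 in.
Transfer each piece to the centroidal x-axis using Ī + A·d² with d = y − 6:
  web: d = 0 in → contributes +93.6 in⁴
  top flange (beyond web): d = 5.65 in → contributes +43.62995 in⁴
  bottom flange (beyond web): d = -5.65 in → contributes +43.62995 in⁴
Total I = 180.8599 in⁴.
For the y-axis: x̄ = 0.662037 in.
Repeating about the centroidal y-axis gives I_y = 4.557249 in⁴.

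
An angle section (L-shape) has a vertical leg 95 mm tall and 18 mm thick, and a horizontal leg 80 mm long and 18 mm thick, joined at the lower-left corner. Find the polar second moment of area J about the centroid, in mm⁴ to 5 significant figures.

J ≈ 3.8013 × 10⁶ mm⁴

Split into non-overlapping primitives; take the origin at the lower-left of the bounding box.
Vertical leg: 18 × 95, A = 1 710 mm², y = 47.5 mm, Ī = 1 286 063 mm⁴.
Horizontal leg (remainder): 62 × 18, A = 1 116 mm², y = 9 mm, Ī = 30 132 mm⁴.
Centroid: ȳ = ΣA·y / ΣA = 32.29618 mm.
Transfer each piece to the centroidal x-axis using Ī + A·d² with d = y − 32.29618:
  vertical leg: d = 15.20382 mm → contributes +1 681 340 mm⁴
  horizontal leg (remainder): d = -23.29618 mm → contributes +635798.5 mm⁴
Total I = 2 317 138 mm⁴.
For the y-axis: x̄ = 24.79618 mm.
Repeating about the centroidal y-axis gives I_y = 1 484 121 mm⁴.
Polar second moment: J = I_x + I_y = 3 801 259 mm⁴.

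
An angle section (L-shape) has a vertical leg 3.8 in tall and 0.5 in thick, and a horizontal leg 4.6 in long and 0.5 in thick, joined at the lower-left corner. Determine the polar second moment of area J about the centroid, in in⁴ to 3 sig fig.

Treat the section as a set of non-overlapping primitives; coordinates are from the bounding-box lower-left.
Vertical leg: 0.5 × 3.8, A = 1.9 in², y = 1.9 in, Ī = 2.2863 in⁴.
Horizontal leg (remainder): 4.1 × 0.5, A = 2.05 in², y = 0.25 in, Ī = 0.042708 in⁴.
Centroid: ȳ = ΣA·y / ΣA = 1.0437 in.
Transfer each piece to the centroidal x-axis using Ī + A·d² with d = y − 1.0437:
  vertical leg: d = 0.85633 in → contributes +3.6796 in⁴
  horizontal leg (remainder): d = -0.79367 in → contributes +1.334 in⁴
Total I = 5.0136 in⁴.
For the y-axis: x̄ = 1.4437 in.
Repeating about the centroidal y-axis gives I_y = 8.1276 in⁴.
Polar second moment: J = I_x + I_y = 13.141 in⁴.

J ≈ 13.1 in⁴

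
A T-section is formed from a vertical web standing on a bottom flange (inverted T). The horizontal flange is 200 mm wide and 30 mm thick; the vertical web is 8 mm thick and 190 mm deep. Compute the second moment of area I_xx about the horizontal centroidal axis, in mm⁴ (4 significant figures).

Split into non-overlapping primitives; take the origin at the lower-left of the bounding box.
Flange: 200 × 30, A = 6 000 mm², y = 15 mm, Ī = 450 000 mm⁴.
Web: 8 × 190, A = 1 520 mm², y = 125 mm, Ī = 4 572 667 mm⁴.
Centroid: ȳ = ΣA·y / ΣA = 37.234 mm.
Transfer each piece to the horizontal centroidal axis using Ī + A·d² with d = y − 37.234:
  flange: d = -22.234 mm → contributes +3 416 116 mm⁴
  web: d = 87.766 mm → contributes +16 281 019 mm⁴
Total I = 19 697 135 mm⁴.

I_xx ≈ 1.970 × 10⁷ mm⁴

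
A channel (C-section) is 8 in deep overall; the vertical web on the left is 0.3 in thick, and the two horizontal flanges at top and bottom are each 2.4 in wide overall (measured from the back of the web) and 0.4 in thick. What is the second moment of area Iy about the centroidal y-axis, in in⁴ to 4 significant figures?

Iy ≈ 2.058 in⁴

Decompose the section into non-overlapping parts with the origin at the bottom-left of its bounding rectangle.
Web: 0.3 × 8, A = 2.4 in², x = 0.15 in, Ī = 0.018 in⁴.
Top flange (beyond web): 2.1 × 0.4, A = 0.84 in², x = 1.35 in, Ī = 0.3087 in⁴.
Bottom flange (beyond web): 2.1 × 0.4, A = 0.84 in², x = 1.35 in, Ī = 0.3087 in⁴.
Centroid: x̄ = ΣA·x / ΣA = 0.644118 in.
Transfer each piece to the centroidal y-axis using Ī + A·d² with d = x − 0.644118:
  web: d = -0.494118 in → contributes +0.603965 in⁴
  top flange (beyond web): d = 0.705882 in → contributes +0.727247 in⁴
  bottom flange (beyond web): d = 0.705882 in → contributes +0.727247 in⁴
Total I = 2.05846 in⁴.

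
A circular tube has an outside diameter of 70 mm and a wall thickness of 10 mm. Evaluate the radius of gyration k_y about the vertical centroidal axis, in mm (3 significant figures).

k_y ≈ 21.5 mm

Decompose the section into non-overlapping parts with the origin at the bottom-left of its bounding rectangle.
Outer circle: ⌀70, A = 3848.5 mm², x = 35 mm, Ī = 1 178 588 mm⁴.
Bore (subtracted): ⌀50, A = 1963.5 mm², x = 35 mm, Ī = 306 796 mm⁴.
By symmetry the centroid is at mid-width, x̄ = 35 mm.
All pieces are centred on the vertical centroidal axis, so I = ΣĪ (holes subtracted) = 871 792 mm⁴.
Radius of gyration: k = √(I/A) = √(871 792 / 1 885) = 21.506 mm.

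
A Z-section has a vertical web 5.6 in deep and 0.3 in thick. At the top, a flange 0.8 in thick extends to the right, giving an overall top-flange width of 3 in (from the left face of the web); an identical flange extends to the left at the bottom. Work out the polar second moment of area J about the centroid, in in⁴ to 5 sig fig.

J ≈ 41.861 in⁴

Treat the section as a set of non-overlapping primitives; coordinates are from the bounding-box lower-left.
Web: 0.3 × 5.6, A = 1.68 in², y = 2.8 in, Ī = 4.3904 in⁴.
Top flange (beyond web): 2.7 × 0.8, A = 2.16 in², y = 5.2 in, Ī = 0.1152 in⁴.
Bottom flange (beyond web): 2.7 × 0.8, A = 2.16 in², y = 0.4 in, Ī = 0.1152 in⁴.
Centroid: ȳ = ΣA·y / ΣA = 2.8 in.
Transfer each piece to the centroidal x-axis using Ī + A·d² with d = y − 2.8:
  web: d = 0 in → contributes +4.3904 in⁴
  top flange (beyond web): d = 2.4 in → contributes +12.5568 in⁴
  bottom flange (beyond web): d = -2.4 in → contributes +12.5568 in⁴
Total I = 29.504 in⁴.
For the y-axis: x̄ = 2.85 in.
Repeating about the centroidal y-axis gives I_y = 12.357 in⁴.
Polar second moment: J = I_x + I_y = 41.861 in⁴.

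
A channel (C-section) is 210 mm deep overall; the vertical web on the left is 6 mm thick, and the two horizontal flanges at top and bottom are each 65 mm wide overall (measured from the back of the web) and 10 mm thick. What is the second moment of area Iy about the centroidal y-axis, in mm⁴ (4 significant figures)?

Iy ≈ 9.897 × 10⁵ mm⁴

Decompose the section into non-overlapping parts with the origin at the bottom-left of its bounding rectangle.
Web: 6 × 210, A = 1 260 mm², x = 3 mm, Ī = 3 780 mm⁴.
Top flange (beyond web): 59 × 10, A = 590 mm², x = 35.5 mm, Ī = 171 149 mm⁴.
Bottom flange (beyond web): 59 × 10, A = 590 mm², x = 35.5 mm, Ī = 171 149 mm⁴.
Centroid: x̄ = ΣA·x / ΣA = 18.7172 mm.
Transfer each piece to the centroidal y-axis using Ī + A·d² with d = x − 18.7172:
  web: d = -15.7172 mm → contributes +315 039 mm⁴
  top flange (beyond web): d = 16.7828 mm → contributes +337 330 mm⁴
  bottom flange (beyond web): d = 16.7828 mm → contributes +337 330 mm⁴
Total I = 989 698 mm⁴.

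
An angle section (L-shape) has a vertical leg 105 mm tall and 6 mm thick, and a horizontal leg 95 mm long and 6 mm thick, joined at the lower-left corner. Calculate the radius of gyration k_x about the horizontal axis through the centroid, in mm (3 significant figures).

Break the section into simple shapes (no overlaps), measuring from the bottom-left corner of the bounding box.
Vertical leg: 6 × 105, A = 630 mm², y = 52.5 mm, Ī = 578 813 mm⁴.
Horizontal leg (remainder): 89 × 6, A = 534 mm², y = 3 mm, Ī = 1 602 mm⁴.
Centroid: ȳ = ΣA·y / ΣA = 29.791 mm.
Transfer each piece to the horizontal axis through the centroid using Ī + A·d² with d = y − 29.791:
  vertical leg: d = 22.709 mm → contributes +903 696 mm⁴
  horizontal leg (remainder): d = -26.791 mm → contributes +384 891 mm⁴
Total I = 1 288 587 mm⁴.
Radius of gyration: k = √(I/A) = √(1 288 587 / 1 164) = 33.272 mm.

k_x ≈ 33.3 mm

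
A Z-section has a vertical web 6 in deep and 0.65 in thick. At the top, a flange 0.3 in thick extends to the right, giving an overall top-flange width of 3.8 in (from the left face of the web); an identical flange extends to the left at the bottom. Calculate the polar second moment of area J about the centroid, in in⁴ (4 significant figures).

J ≈ 35.59 in⁴

Treat the section as a set of non-overlapping primitives; coordinates are from the bounding-box lower-left.
Web: 0.65 × 6, A = 3.9 in², y = 3 in, Ī = 11.7 in⁴.
Top flange (beyond web): 3.15 × 0.3, A = 0.945 in², y = 5.85 in, Ī = 0.0070875 in⁴.
Bottom flange (beyond web): 3.15 × 0.3, A = 0.945 in², y = 0.15 in, Ī = 0.0070875 in⁴.
Centroid: ȳ = ΣA·y / ΣA = 3 in.
Transfer each piece to the centroidal x-axis using Ī + A·d² with d = y − 3:
  web: d = 0 in → contributes +11.7 in⁴
  top flange (beyond web): d = 2.85 in → contributes +7.68285 in⁴
  bottom flange (beyond web): d = -2.85 in → contributes +7.68285 in⁴
Total I = 27.0657 in⁴.
For the y-axis: x̄ = 3.475 in.
Repeating about the centroidal y-axis gives I_y = 8.52301 in⁴.
Polar second moment: J = I_x + I_y = 35.5887 in⁴.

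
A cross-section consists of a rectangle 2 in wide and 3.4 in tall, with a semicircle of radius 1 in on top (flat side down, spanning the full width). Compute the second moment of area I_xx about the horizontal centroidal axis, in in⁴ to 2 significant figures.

Break the section into simple shapes (no overlaps), measuring from the bottom-left corner of the bounding box.
Rectangular body: 2 × 3.4, A = 6.8 in², y = 1.7 in, Ī = 6.551 in⁴.
Semicircular cap: semicircle r = 1, A = 1.571 in², y = 3.824 in, Ī = 0.1098 in⁴.
Centroid: ȳ = ΣA·y / ΣA = 2.099 in.
Transfer each piece to the horizontal centroidal axis using Ī + A·d² with d = y − 2.099:
  rectangular body: d = -0.3987 in → contributes +7.631 in⁴
  semicircular cap: d = 1.726 in → contributes +4.788 in⁴
Total I = 12.42 in⁴.

I_xx ≈ 12 in⁴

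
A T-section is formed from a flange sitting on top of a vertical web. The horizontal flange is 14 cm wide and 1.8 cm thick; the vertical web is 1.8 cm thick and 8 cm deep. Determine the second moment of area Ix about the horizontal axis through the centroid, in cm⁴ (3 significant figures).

Ix ≈ 304 cm⁴

Break the section into simple shapes (no overlaps), measuring from the bottom-left corner of the bounding box.
Flange: 14 × 1.8, A = 25.2 cm², y = 8.9 cm, Ī = 6.804 cm⁴.
Web: 1.8 × 8, A = 14.4 cm², y = 4 cm, Ī = 76.8 cm⁴.
Centroid: ȳ = ΣA·y / ΣA = 7.1182 cm.
Transfer each piece to the horizontal axis through the centroid using Ī + A·d² with d = y − 7.1182:
  flange: d = 1.7818 cm → contributes +86.811 cm⁴
  web: d = -3.1182 cm → contributes +216.81 cm⁴
Total I = 303.62 cm⁴.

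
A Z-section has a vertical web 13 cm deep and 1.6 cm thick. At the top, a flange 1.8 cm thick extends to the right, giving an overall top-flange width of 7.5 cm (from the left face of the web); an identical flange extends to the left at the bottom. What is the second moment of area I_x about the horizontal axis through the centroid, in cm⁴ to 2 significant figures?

Treat the section as a set of non-overlapping primitives; coordinates are from the bounding-box lower-left.
Web: 1.6 × 13, A = 20.8 cm², y = 6.5 cm, Ī = 292.9 cm⁴.
Top flange (beyond web): 5.9 × 1.8, A = 10.62 cm², y = 12.1 cm, Ī = 2.867 cm⁴.
Bottom flange (beyond web): 5.9 × 1.8, A = 10.62 cm², y = 0.9 cm, Ī = 2.867 cm⁴.
Centroid: ȳ = ΣA·y / ΣA = 6.5 cm.
Transfer each piece to the horizontal axis through the centroid using Ī + A·d² with d = y − 6.5:
  web: d = 0 cm → contributes +292.9 cm⁴
  top flange (beyond web): d = 5.6 cm → contributes +335.9 cm⁴
  bottom flange (beyond web): d = -5.6 cm → contributes +335.9 cm⁴
Total I = 964.8 cm⁴.

I_x ≈ 960 cm⁴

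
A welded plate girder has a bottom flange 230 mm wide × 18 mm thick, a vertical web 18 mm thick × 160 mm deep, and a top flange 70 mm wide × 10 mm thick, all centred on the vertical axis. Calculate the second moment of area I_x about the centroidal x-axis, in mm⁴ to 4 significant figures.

Decompose the section into non-overlapping parts with the origin at the bottom-left of its bounding rectangle.
Bottom plate: 230 × 18, A = 4 140 mm², y = 9 mm, Ī = 111 780 mm⁴.
Web plate: 18 × 160, A = 2 880 mm², y = 98 mm, Ī = 6 144 000 mm⁴.
Top plate: 70 × 10, A = 700 mm², y = 183 mm, Ī = 5833.33 mm⁴.
Centroid: ȳ = ΣA·y / ΣA = 57.9793 mm.
Transfer each piece to the centroidal x-axis using Ī + A·d² with d = y − 57.9793:
  bottom plate: d = -48.9793 mm → contributes +10 043 513 mm⁴
  web plate: d = 40.0207 mm → contributes +10 756 776 mm⁴
  top plate: d = 125.021 mm → contributes +10 946 961 mm⁴
Total I = 31 747 250 mm⁴.

I_x ≈ 3.175 × 10⁷ mm⁴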